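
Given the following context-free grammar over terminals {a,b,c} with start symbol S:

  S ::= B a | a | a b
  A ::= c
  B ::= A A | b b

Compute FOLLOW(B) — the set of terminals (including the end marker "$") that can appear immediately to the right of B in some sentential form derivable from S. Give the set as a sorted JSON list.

FIRST sets, iterate to fixpoint:
[1]
  A via A→c: +{c}
  B via B→A A: +{c}
  B via B→b b: +{b}
  S via S→B a: +{b,c}
  S via S→a: +{a}
  FIRST(S)={a,b,c}  FIRST(A)={c}  FIRST(B)={b,c}
[2] done
  FIRST(S)={a,b,c}  FIRST(A)={c}  FIRST(B)={b,c}

FOLLOW iteration:
FOLLOW(S) := {$}
pass 1:
  B→A A: FOLLOW(A) ⊇ FIRST(A) = {c}; new: +{c}
  S→B a: FOLLOW(B) ⊇ FIRST(a) = {a}; new: +{a}
  S: {$}  A: {c}  B: {a}
pass 2:
  B→A A: FOLLOW(A) ⊇ FOLLOW(B) ⊇ {a}; new: +{a}
  S: {$}  A: {a,c}  B: {a}
pass 3: done
  S: {$}  A: {a,c}  B: {a}

FOLLOW(B) = ["a"]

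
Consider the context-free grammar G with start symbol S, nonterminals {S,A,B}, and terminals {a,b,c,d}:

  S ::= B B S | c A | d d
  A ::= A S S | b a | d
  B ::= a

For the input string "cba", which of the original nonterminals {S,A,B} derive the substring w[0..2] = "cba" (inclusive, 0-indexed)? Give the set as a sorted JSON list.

CNF form of G:
  S -> B X5 | T2 A | T3 T3
  A -> A X4 | T0 T1 | d
  B -> a
  T0 -> b
  T1 -> a
  T2 -> c
  T3 -> d
  X4 -> S S
  X5 -> B S

CYK table (by increasing span), restricted to cells inside w[0..2]:
  cell(0,0) c: {T2}  orig:{}
  cell(1,1) b: {T0}  orig:{}
  cell(2,2) a: {B,T1}  orig:{B}
  cell(0,1) cb: ∅
  cell(1,2) ba: {A}
  cell(0,2) cba: {S}

Original NTs in T[0,2] deriving "cba": ["S"]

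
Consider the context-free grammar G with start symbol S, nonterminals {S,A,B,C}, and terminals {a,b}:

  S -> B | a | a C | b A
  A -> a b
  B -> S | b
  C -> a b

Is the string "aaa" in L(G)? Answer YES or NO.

Convert to CNF:
  S -> T0 C | T1 A | a | b
  A -> T0 T1
  B -> T0 C | T1 A | a | b
  C -> T0 T1
  T0 -> a
  T1 -> b

CYK table (by increasing span):
  cell(0,0) a: {B,S,T0}  orig:{B,S}
  cell(1,1) a: {B,S,T0}  orig:{B,S}
  cell(2,2) a: {B,S,T0}  orig:{B,S}
  cell(0,1) aa: ∅
  cell(1,2) aa: ∅
  cell(0,2) aaa: ∅

S ∉ T[0,2] ⇒ NO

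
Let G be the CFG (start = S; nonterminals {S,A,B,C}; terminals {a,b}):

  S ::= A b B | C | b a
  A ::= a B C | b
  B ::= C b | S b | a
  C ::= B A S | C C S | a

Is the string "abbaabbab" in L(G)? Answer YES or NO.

CNF form of G:
  S -> A X5 | B X6 | C X7 | T1 T0 | a
  A -> T0 X2 | b
  B -> C T1 | S T1 | a
  C -> B X3 | C X4 | a
  T0 -> a
  T1 -> b
  X2 -> B C
  X3 -> A S
  X4 -> C S
  X5 -> T1 B
  X6 -> A S
  X7 -> C S

CYK fill:
  T[0,0] 'a' = {B,C,S,T0}  orig:{B,C,S}
  T[1,1] 'b' = {A,T1}  orig:{A}
  T[2,2] 'b' = {A,T1}  orig:{A}
  T[3,3] 'a' = {B,C,S,T0}  orig:{B,C,S}
  T[4,4] 'a' = {B,C,S,T0}  orig:{B,C,S}
  T[5,5] 'b' = {A,T1}  orig:{A}
  T[6,6] 'b' = {A,T1}  orig:{A}
  T[7,7] 'a' = {B,C,S,T0}  orig:{B,C,S}
  T[8,8] 'b' = {A,T1}  orig:{A}
  T[0,1] 'ab' = {B}
  T[1,2] 'bb' = ∅
  T[2,3] 'ba' = {S,X3,X5,X6}  orig:{S}
  T[3,4] 'aa' = {X2,X4,X7}  orig:{}
  T[4,5] 'ab' = {B}
  T[5,6] 'bb' = ∅
  T[6,7] 'ba' = {S,X3,X5,X6}  orig:{S}
  T[7,8] 'ab' = {B}
  T[0,2] 'abb' = ∅
  T[1,3] 'bba' = {S,X3,X6}  orig:{S}
  T[2,4] 'baa' = ∅
  T[3,5] 'aab' = ∅
  T[4,6] 'abb' = ∅
  T[5,7] 'bba' = {S,X3,X6}  orig:{S}
  T[6,8] 'bab' = {B,X5}  orig:{B}
  T[0,3] 'abba' = {C,S,X4,X7}  orig:{C,S}
  T[1,4] 'bbaa' = ∅
  T[2,5] 'baab' = ∅
  T[3,6] 'aabb' = ∅
  T[4,7] 'abba' = {C,S,X4,X7}  orig:{C,S}
  T[5,8] 'bbab' = {B,S,X5}  orig:{B,S}
  T[0,4] 'abbaa' = {X4,X7}  orig:{}
  T[1,5] 'bbaab' = ∅
  T[2,6] 'baabb' = ∅
  T[3,7] 'aabba' = {C,S,X2,X4,X7}  orig:{C,S}
  T[4,8] 'abbab' = {B,X4,X7}  orig:{B}
  T[0,5] 'abbaab' = ∅
  T[1,6] 'bbaabb' = ∅
  T[2,7] 'baabba' = {X3,X6}  orig:{}
  T[3,8] 'aabbab' = {B,C,S}
  T[0,6] 'abbaabb' = ∅
  T[1,7] 'bbaabba' = ∅
  T[2,8] 'baabbab' = {X3,X5,X6}  orig:{}
  T[0,7] 'abbaabba' = {C,S,X4,X7}  orig:{C,S}
  T[1,8] 'bbaabbab' = {S}
  T[0,8] 'abbaabbab' = {B,C,S,X4,X7}  orig:{B,C,S}

S ∈ T[0,8] ⇒ YES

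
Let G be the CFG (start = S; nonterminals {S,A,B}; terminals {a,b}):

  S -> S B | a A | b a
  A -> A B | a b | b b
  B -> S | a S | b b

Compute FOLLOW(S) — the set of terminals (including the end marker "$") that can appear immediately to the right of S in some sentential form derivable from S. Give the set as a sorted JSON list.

FIRST iteration:
[1]
  A via A→a b: +{a}
  A via A→b b: +{b}
  B via B→a S: +{a}
  B via B→b b: +{b}
  S via S→a A: +{a}
  S via S→b a: +{b}
  S: {a,b}  A: {a,b}  B: {a,b}
[2] (stable)
  S: {a,b}  A: {a,b}  B: {a,b}

FOLLOW sets:
seed FOLLOW(S) with $
round 1:
  A→A B: FOLLOW(A) ⊇ FIRST(B) = {a,b}; new: +{a,b}
  A→A B: FOLLOW(B) ⊇ FOLLOW(A) ⊇ {a,b}; new: +{a,b}
  B→S: FOLLOW(S) ⊇ FOLLOW(B) ⊇ {a,b}; new: +{a,b}
  S→S B: FOLLOW(B) ⊇ FOLLOW(S) ⊇ {$,a,b}; new: +{$}
  S→a A: FOLLOW(A) ⊇ FOLLOW(S) ⊇ {$,a,b}; new: +{$}
  S: {$,a,b}  A: {$,a,b}  B: {$,a,b}
round 2: (no change)
  S: {$,a,b}  A: {$,a,b}  B: {$,a,b}

FOLLOW(S) = ["$", "a", "b"]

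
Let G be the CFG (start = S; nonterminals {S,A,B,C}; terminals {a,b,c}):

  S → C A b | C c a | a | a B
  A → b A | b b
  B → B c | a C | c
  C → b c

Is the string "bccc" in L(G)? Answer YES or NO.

Convert to CNF:
  S -> C X3 | C X4 | T2 B | a
  A -> T0 A | T0 T0
  B -> B T1 | T2 C | c
  C -> T0 T1
  T0 -> b
  T1 -> c
  T2 -> a
  X3 -> A T0
  X4 -> T1 T2

CYK table (by increasing span):
  T[0,0] 'b' = {T0}  orig:{}
  T[1,1] 'c' = {B,T1}  orig:{B}
  T[2,2] 'c' = {B,T1}  orig:{B}
  T[3,3] 'c' = {B,T1}  orig:{B}
  T[0,1] 'bc' = {C}
  T[1,2] 'cc' = {B}
  T[2,3] 'cc' = {B}
  T[0,2] 'bcc' = ∅
  T[1,3] 'ccc' = {B}
  T[0,3] 'bccc' = ∅

S ∉ T[0,3] ⇒ NO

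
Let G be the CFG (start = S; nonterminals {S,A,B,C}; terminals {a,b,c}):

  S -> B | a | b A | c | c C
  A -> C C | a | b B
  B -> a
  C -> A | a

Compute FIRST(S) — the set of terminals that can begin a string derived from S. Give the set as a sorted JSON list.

FIRST iteration:
pass 1:
  A via A→a: +{a}
  A via A→b B: +{b}
  B via B→a: +{a}
  C via C→A: +{a,b}
  S via S→B: +{a}
  S via S→b A: +{b}
  S via S→c: +{c}
  FIRST(S)={a,b,c}  FIRST(A)={a,b}  FIRST(B)={a}  FIRST(C)={a,b}
pass 2: (stable)
  FIRST(S)={a,b,c}  FIRST(A)={a,b}  FIRST(B)={a}  FIRST(C)={a,b}

FIRST(S) = ["a", "b", "c"]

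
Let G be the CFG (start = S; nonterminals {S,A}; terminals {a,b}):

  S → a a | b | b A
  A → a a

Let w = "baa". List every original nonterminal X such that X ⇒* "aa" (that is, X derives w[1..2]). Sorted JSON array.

Convert to CNF:
  S -> T0 T0 | T1 A | b
  A -> T0 T0
  T0 -> a
  T1 -> b

Fill CYK table bottom-up (cells [i..j] with 1 ≤ i ≤ j ≤ 2 only):
  cell(1,1) a: {T0}  orig:{}
  cell(2,2) a: {T0}  orig:{}
  cell(1,2) aa: {A,S}

Original NTs in T[1,2] deriving "aa": ["A", "S"]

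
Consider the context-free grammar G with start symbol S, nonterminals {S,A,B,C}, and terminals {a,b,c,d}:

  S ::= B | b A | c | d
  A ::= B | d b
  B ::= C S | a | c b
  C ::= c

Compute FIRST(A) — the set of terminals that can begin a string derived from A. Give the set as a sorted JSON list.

FIRST iteration:
pass 1:
  A via A→d b: +{d}
  B via B→a: +{a}
  B via B→c b: +{c}
  C via C→c: +{c}
  S via S→B: +{a,c}
  S via S→b A: +{b}
  S via S→d: +{d}
  FIRST[S]={a,b,c,d}  FIRST[A]={d}  FIRST[B]={a,c}  FIRST[C]={c}
pass 2:
  A via A→B: +{a,c}
  FIRST[S]={a,b,c,d}  FIRST[A]={a,c,d}  FIRST[B]={a,c}  FIRST[C]={c}
pass 3: done
  FIRST[S]={a,b,c,d}  FIRST[A]={a,c,d}  FIRST[B]={a,c}  FIRST[C]={c}

FIRST(A) = ["a", "c", "d"]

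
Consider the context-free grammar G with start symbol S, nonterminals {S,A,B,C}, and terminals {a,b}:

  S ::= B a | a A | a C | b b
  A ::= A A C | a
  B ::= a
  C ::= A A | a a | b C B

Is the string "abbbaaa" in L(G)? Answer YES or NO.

CNF form of G:
  S -> B T0 | T0 A | T0 C | T1 T1
  A -> A X2 | a
  B -> a
  C -> A A | T0 T0 | T1 X3
  T0 -> a
  T1 -> b
  X2 -> A C
  X3 -> C B

CYK fill:
  T[0,0] 'a' = {A,B,T0}  orig:{A,B}
  T[1,1] 'b' = {T1}  orig:{}
  T[2,2] 'b' = {T1}  orig:{}
  T[3,3] 'b' = {T1}  orig:{}
  T[4,4] 'a' = {A,B,T0}  orig:{A,B}
  T[5,5] 'a' = {A,B,T0}  orig:{A,B}
  T[6,6] 'a' = {A,B,T0}  orig:{A,B}
  T[0,1] 'ab' = ∅
  T[1,2] 'bb' = {S}
  T[2,3] 'bb' = {S}
  T[3,4] 'ba' = ∅
  T[4,5] 'aa' = {C,S}
  T[5,6] 'aa' = {C,S}
  T[0,2] 'abb' = ∅
  T[1,3] 'bbb' = ∅
  T[2,4] 'bba' = ∅
  T[3,5] 'baa' = ∅
  T[4,6] 'aaa' = {S,X2,X3}  orig:{S}
  T[0,3] 'abbb' = ∅
  T[1,4] 'bbba' = ∅
  T[2,5] 'bbaa' = ∅
  T[3,6] 'baaa' = {C}
  T[0,4] 'abbba' = ∅
  T[1,5] 'bbbaa' = ∅
  T[2,6] 'bbaaa' = ∅
  T[0,5] 'abbbaa' = ∅
  T[1,6] 'bbbaaa' = ∅
  T[0,6] 'abbbaaa' = ∅

S ∉ T[0,6] ⇒ NO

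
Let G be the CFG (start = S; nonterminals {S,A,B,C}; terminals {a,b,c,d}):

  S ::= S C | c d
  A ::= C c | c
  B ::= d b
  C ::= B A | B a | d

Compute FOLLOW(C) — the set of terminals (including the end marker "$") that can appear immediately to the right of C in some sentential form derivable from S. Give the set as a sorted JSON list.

FIRST sets, iterate to fixpoint:
round 1:
  A via A→c: +{c}
  B via B→d b: +{d}
  C via C→B A: +{d}
  S via S→c d: +{c}
  FIRST(S)={c}  FIRST(A)={c}  FIRST(B)={d}  FIRST(C)={d}
round 2:
  A via A→C c: +{d}
  FIRST(S)={c}  FIRST(A)={c,d}  FIRST(B)={d}  FIRST(C)={d}
round 3: (stable)
  FIRST(S)={c}  FIRST(A)={c,d}  FIRST(B)={d}  FIRST(C)={d}

Compute FOLLOW by fixpoint:
initialize: $ ∈ FOLLOW(S)
pass 1:
  A→C c: FOLLOW(C) ⊇ FIRST(c) = {c}; new: +{c}
  C→B A: FOLLOW(B) ⊇ FIRST(A) = {c,d}; new: +{c,d}
  C→B A: FOLLOW(A) ⊇ FOLLOW(C) ⊇ {c}; new: +{c}
  C→B a: FOLLOW(B) ⊇ FIRST(a) = {a}; new: +{a}
  S→S C: FOLLOW(S) ⊇ FIRST(C) = {d}; new: +{d}
  S→S C: FOLLOW(C) ⊇ FOLLOW(S) ⊇ {$,d}; new: +{$,d}
  FOLLOW(S)={$,d}  FOLLOW(A)={c}  FOLLOW(B)={a,c,d}  FOLLOW(C)={$,c,d}
pass 2:
  C→B A: FOLLOW(A) ⊇ FOLLOW(C) ⊇ {$,c,d}; new: +{$,d}
  FOLLOW(S)={$,d}  FOLLOW(A)={$,c,d}  FOLLOW(B)={a,c,d}  FOLLOW(C)={$,c,d}
pass 3: — fixpoint
  FOLLOW(S)={$,d}  FOLLOW(A)={$,c,d}  FOLLOW(B)={a,c,d}  FOLLOW(C)={$,c,d}

FOLLOW(C) = ["$", "c", "d"]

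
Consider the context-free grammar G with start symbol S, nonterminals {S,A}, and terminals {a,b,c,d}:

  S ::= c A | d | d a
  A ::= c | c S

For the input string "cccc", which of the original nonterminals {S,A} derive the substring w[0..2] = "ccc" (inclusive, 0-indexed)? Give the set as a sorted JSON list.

CNF form of G:
  S -> T0 A | T1 T2 | d
  A -> T0 S | c
  T0 -> c
  T1 -> d
  T2 -> a

Fill CYK table bottom-up (cells [i..j] with 0 ≤ i ≤ j ≤ 2 only):
  T[0,0] 'c' = {A,T0}  orig:{A}
  T[1,1] 'c' = {A,T0}  orig:{A}
  T[2,2] 'c' = {A,T0}  orig:{A}
  T[0,1] 'cc' = {S}
  T[1,2] 'cc' = {S}
  T[0,2] 'ccc' = {A}

Original NTs in T[0,2] deriving "ccc": ["A"]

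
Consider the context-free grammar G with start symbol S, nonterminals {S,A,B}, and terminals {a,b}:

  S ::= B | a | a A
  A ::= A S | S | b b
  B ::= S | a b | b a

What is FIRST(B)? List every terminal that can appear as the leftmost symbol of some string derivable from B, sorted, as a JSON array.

FIRST iteration:
iter 1:
  A via A→b b: +{b}
  B via B→a b: +{a}
  B via B→b a: +{b}
  S via S→B: +{a,b}
  FIRST(S)={a,b}  FIRST(A)={b}  FIRST(B)={a,b}
iter 2:
  A via A→S: +{a}
  FIRST(S)={a,b}  FIRST(A)={a,b}  FIRST(B)={a,b}
iter 3: (no change)
  FIRST(S)={a,b}  FIRST(A)={a,b}  FIRST(B)={a,b}

FIRST(B) = ["a", "b"]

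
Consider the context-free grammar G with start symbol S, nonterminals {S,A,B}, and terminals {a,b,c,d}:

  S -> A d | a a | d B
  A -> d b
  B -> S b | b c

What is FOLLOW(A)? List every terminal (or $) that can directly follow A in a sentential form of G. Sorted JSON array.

FIRST sets, iterate to fixpoint:
[1]
  A via A→d b: +{d}
  B via B→b c: +{b}
  S via S→A d: +{d}
  S via S→a a: +{a}
  FIRST(S)={a,d}  FIRST(A)={d}  FIRST(B)={b}
[2]
  B via B→S b: +{a,d}
  FIRST(S)={a,d}  FIRST(A)={d}  FIRST(B)={a,b,d}
[3] (stable)
  FIRST(S)={a,d}  FIRST(A)={d}  FIRST(B)={a,b,d}

FOLLOW iteration:
initialize: $ ∈ FOLLOW(S)
round 1:
  B→S b: FOLLOW(S) ⊇ FIRST(b) = {b}; new: +{b}
  S→A d: FOLLOW(A) ⊇ FIRST(d) = {d}; new: +{d}
  S→d B: FOLLOW(B) ⊇ FOLLOW(S) ⊇ {$,b}; new: +{$,b}
  FOLLOW[S]={$,b}  FOLLOW[A]={d}  FOLLOW[B]={$,b}
round 2: (no change)
  FOLLOW[S]={$,b}  FOLLOW[A]={d}  FOLLOW[B]={$,b}

FOLLOW(A) = ["d"]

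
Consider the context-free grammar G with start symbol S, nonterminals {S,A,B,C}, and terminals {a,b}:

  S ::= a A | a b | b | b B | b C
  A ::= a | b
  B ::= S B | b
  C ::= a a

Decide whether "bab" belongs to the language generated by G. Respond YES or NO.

Convert to CNF:
  S -> T0 A | T0 T1 | T1 B | T1 C | b
  A -> a | b
  B -> S B | b
  C -> T0 T0
  T0 -> a
  T1 -> b

CYK fill:
  [0..0]={A,B,S,T1}  "b"  orig:{A,B,S}
  [1..1]={A,T0}  "a"  orig:{A}
  [2..2]={A,B,S,T1}  "b"  orig:{A,B,S}
  [0..1]=∅  "ba"
  [1..2]={S}  "ab"
  [0..2]=∅  "bab"

S ∉ T[0,2] ⇒ NO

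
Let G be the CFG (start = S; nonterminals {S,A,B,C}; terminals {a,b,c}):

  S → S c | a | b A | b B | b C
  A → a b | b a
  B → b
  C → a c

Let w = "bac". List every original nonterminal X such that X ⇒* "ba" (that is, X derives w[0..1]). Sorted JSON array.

CNF form of G:
  S -> S T2 | T1 A | T1 B | T1 C | a
  A -> T0 T1 | T1 T0
  B -> b
  C -> T0 T2
  T0 -> a
  T1 -> b
  T2 -> c

CYK table (by increasing span) — only the sub-triangle for w[0..1]:
  [0..0]={B,T1}  "b"  orig:{B}
  [1..1]={S,T0}  "a"  orig:{S}
  [0..1]={A}  "ba"

Original NTs in T[0,1] deriving "ba": ["A"]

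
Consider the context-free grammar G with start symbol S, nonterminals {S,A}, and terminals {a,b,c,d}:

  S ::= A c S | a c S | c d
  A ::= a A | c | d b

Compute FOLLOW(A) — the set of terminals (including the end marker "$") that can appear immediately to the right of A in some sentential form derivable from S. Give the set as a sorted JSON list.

Compute FIRST by fixpoint:
round 1:
  A via A→a A: +{a}
  A via A→c: +{c}
  A via A→d b: +{d}
  S via S→A c S: +{a,c,d}
  S: {a,c,d}  A: {a,c,d}
round 2: (stable)
  S: {a,c,d}  A: {a,c,d}

FOLLOW sets:
seed FOLLOW(S) with $
pass 1:
  S→A c S: FOLLOW(A) ⊇ FIRST(c) = {c}; new: +{c}
  S: {$}  A: {c}
pass 2: — fixpoint
  S: {$}  A: {c}

FOLLOW(A) = ["c"]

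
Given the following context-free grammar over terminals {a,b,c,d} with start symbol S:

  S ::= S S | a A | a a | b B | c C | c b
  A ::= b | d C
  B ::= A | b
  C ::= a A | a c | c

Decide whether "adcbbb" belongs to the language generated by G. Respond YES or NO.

CNF form of G:
  S -> S S | T1 A | T1 T1 | T2 C | T2 T3 | T3 B
  A -> T0 C | b
  B -> T0 C | b
  C -> T1 A | T1 T2 | c
  T0 -> d
  T1 -> a
  T2 -> c
  T3 -> b

CYK fill:
  cell(0,0) a: {T1}  orig:{}
  cell(1,1) d: {T0}  orig:{}
  cell(2,2) c: {C,T2}  orig:{C}
  cell(3,3) b: {A,B,T3}  orig:{A,B}
  cell(4,4) b: {A,B,T3}  orig:{A,B}
  cell(5,5) b: {A,B,T3}  orig:{A,B}
  cell(0,1) ad: ∅
  cell(1,2) dc: {A,B}
  cell(2,3) cb: {S}
  cell(3,4) bb: {S}
  cell(4,5) bb: {S}
  cell(0,2) adc: {C,S}
  cell(1,3) dcb: ∅
  cell(2,4) cbb: ∅
  cell(3,5) bbb: ∅
  cell(0,3) adcb: ∅
  cell(1,4) dcbb: ∅
  cell(2,5) cbbb: {S}
  cell(0,4) adcbb: {S}
  cell(1,5) dcbbb: ∅
  cell(0,5) adcbbb: ∅

S ∉ T[0,5] ⇒ NO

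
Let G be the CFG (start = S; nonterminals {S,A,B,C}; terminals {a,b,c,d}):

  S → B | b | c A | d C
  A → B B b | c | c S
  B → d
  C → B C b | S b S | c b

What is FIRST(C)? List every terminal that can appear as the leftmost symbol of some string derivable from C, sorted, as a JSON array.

FIRST iteration:
pass 1:
  A via A→c: +{c}
  B via B→d: +{d}
  C via C→B C b: +{d}
  C via C→c b: +{c}
  S via S→B: +{d}
  S via S→b: +{b}
  S via S→c A: +{c}
  S: {b,c,d}  A: {c}  B: {d}  C: {c,d}
pass 2:
  A via A→B B b: +{d}
  C via C→S b S: +{b}
  S: {b,c,d}  A: {c,d}  B: {d}  C: {b,c,d}
pass 3: — fixpoint
  S: {b,c,d}  A: {c,d}  B: {d}  C: {b,c,d}

FIRST(C) = ["b", "c", "d"]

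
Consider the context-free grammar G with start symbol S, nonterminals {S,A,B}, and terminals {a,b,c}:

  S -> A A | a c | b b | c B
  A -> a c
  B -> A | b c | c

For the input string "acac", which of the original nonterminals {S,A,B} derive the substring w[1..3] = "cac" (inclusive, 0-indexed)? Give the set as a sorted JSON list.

Convert to CNF:
  S -> A A | T0 T1 | T1 B | T2 T2
  A -> T0 T1
  B -> T0 T1 | T2 T1 | c
  T0 -> a
  T1 -> c
  T2 -> b

CYK table (by increasing span), restricted to cells inside w[1..3]:
  cell(1,1) c: {B,T1}  orig:{B}
  cell(2,2) a: {T0}  orig:{}
  cell(3,3) c: {B,T1}  orig:{B}
  cell(1,2) ca: ∅
  cell(2,3) ac: {A,B,S}
  cell(1,3) cac: {S}

Original NTs in T[1,3] deriving "cac": ["S"]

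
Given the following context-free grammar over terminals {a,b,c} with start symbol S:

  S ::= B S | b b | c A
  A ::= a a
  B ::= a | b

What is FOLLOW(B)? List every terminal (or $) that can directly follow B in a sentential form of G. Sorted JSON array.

FIRST iteration:
[1]
  A via A→a a: +{a}
  B via B→a: +{a}
  B via B→b: +{b}
  S via S→B S: +{a,b}
  S via S→c A: +{c}
  FIRST[S]={a,b,c}  FIRST[A]={a}  FIRST[B]={a,b}
[2] done
  FIRST[S]={a,b,c}  FIRST[A]={a}  FIRST[B]={a,b}

Compute FOLLOW by fixpoint:
seed FOLLOW(S) with $
[1]
  S→B S: FOLLOW(B) ⊇ FIRST(S) = {a,b,c}; new: +{a,b,c}
  S→c A: FOLLOW(A) ⊇ FOLLOW(S) ⊇ {$}; new: +{$}
  FOLLOW(S)={$}  FOLLOW(A)={$}  FOLLOW(B)={a,b,c}
[2] — fixpoint
  FOLLOW(S)={$}  FOLLOW(A)={$}  FOLLOW(B)={a,b,c}

FOLLOW(B) = ["a", "b", "c"]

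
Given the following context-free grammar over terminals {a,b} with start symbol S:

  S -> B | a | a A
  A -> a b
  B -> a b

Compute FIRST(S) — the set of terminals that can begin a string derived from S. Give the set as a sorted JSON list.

FIRST sets, iterate to fixpoint:
pass 1:
  A via A→a b: +{a}
  B via B→a b: +{a}
  S via S→B: +{a}
  FIRST(S)={a}  FIRST(A)={a}  FIRST(B)={a}
pass 2: done
  FIRST(S)={a}  FIRST(A)={a}  FIRST(B)={a}

FIRST(S) = ["a"]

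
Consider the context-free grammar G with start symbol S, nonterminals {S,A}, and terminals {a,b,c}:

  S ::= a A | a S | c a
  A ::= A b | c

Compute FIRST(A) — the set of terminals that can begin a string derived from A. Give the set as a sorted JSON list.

Compute FIRST by fixpoint:
[1]
  A via A→c: +{c}
  S via S→a A: +{a}
  S via S→c a: +{c}
  FIRST[S]={a,c}  FIRST[A]={c}
[2] (no change)
  FIRST[S]={a,c}  FIRST[A]={c}

FIRST(A) = ["c"]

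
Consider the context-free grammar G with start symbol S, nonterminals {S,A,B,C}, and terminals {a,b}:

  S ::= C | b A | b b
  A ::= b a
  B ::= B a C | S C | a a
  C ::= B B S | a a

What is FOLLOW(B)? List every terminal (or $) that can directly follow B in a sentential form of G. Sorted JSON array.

FIRST sets, iterate to fixpoint:
iter 1:
  A via A→b a: +{b}
  B via B→a a: +{a}
  C via C→B B S: +{a}
  S via S→C: +{a}
  S via S→b A: +{b}
  S: {a,b}  A: {b}  B: {a}  C: {a}
iter 2:
  B via B→S C: +{b}
  C via C→B B S: +{b}
  S: {a,b}  A: {b}  B: {a,b}  C: {a,b}
iter 3: (stable)
  S: {a,b}  A: {b}  B: {a,b}  C: {a,b}

Compute FOLLOW by fixpoint:
seed FOLLOW(S) with $
round 1:
  B→B a C: FOLLOW(B) ⊇ FIRST(a) = {a}; new: +{a}
  B→B a C: FOLLOW(C) ⊇ FOLLOW(B) ⊇ {a}; new: +{a}
  B→S C: FOLLOW(S) ⊇ FIRST(C) = {a,b}; new: +{a,b}
  C→B B S: FOLLOW(B) ⊇ FIRST(B) = {a,b}; new: +{b}
  S→C: FOLLOW(C) ⊇ FOLLOW(S) ⊇ {$,a,b}; new: +{$,b}
  S→b A: FOLLOW(A) ⊇ FOLLOW(S) ⊇ {$,a,b}; new: +{$,a,b}
  FOLLOW[S]={$,a,b}  FOLLOW[A]={$,a,b}  FOLLOW[B]={a,b}  FOLLOW[C]={$,a,b}
round 2: (no change)
  FOLLOW[S]={$,a,b}  FOLLOW[A]={$,a,b}  FOLLOW[B]={a,b}  FOLLOW[C]={$,a,b}

FOLLOW(B) = ["a", "b"]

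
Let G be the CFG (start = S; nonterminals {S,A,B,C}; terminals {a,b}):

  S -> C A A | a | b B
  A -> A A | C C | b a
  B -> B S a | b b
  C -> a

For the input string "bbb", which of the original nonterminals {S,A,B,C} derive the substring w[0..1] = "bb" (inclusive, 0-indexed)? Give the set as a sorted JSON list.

Convert to CNF:
  S -> C X3 | T0 B | a
  A -> A A | C C | T0 T1
  B -> B X2 | T0 T0
  C -> a
  T0 -> b
  T1 -> a
  X2 -> S T1
  X3 -> A A

Fill CYK table bottom-up, restricted to cells inside w[0..1]:
  [0..0]={T0}  "b"  orig:{}
  [1..1]={T0}  "b"  orig:{}
  [0..1]={B}  "bb"

Original NTs in T[0,1] deriving "bb": ["B"]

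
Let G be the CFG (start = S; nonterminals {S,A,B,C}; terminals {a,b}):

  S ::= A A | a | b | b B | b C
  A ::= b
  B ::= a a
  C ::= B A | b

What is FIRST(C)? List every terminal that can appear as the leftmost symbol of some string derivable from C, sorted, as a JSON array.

FIRST iteration:
pass 1:
  A via A→b: +{b}
  B via B→a a: +{a}
  C via C→B A: +{a}
  C via C→b: +{b}
  S via S→A A: +{b}
  S via S→a: +{a}
  FIRST[S]={a,b}  FIRST[A]={b}  FIRST[B]={a}  FIRST[C]={a,b}
pass 2: (no change)
  FIRST[S]={a,b}  FIRST[A]={b}  FIRST[B]={a}  FIRST[C]={a,b}

FIRST(C) = ["a", "b"]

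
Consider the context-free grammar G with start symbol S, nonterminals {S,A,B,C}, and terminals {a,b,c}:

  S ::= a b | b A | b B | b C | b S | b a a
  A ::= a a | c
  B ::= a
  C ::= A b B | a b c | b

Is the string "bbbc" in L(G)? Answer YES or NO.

CNF form of G:
  S -> T0 T1 | T1 A | T1 B | T1 C | T1 S | T1 X5
  A -> T0 T0 | c
  B -> a
  C -> A X3 | T0 X4 | b
  T0 -> a
  T1 -> b
  T2 -> c
  X3 -> T1 B
  X4 -> T1 T2
  X5 -> T0 T0

CYK table (by increasing span):
  [0..0]={C,T1}  "b"  orig:{C}
  [1..1]={C,T1}  "b"  orig:{C}
  [2..2]={C,T1}  "b"  orig:{C}
  [3..3]={A,T2}  "c"  orig:{A}
  [0..1]={S}  "bb"
  [1..2]={S}  "bb"
  [2..3]={S,X4}  "bc"  orig:{S}
  [0..2]={S}  "bbb"
  [1..3]={S}  "bbc"
  [0..3]={S}  "bbbc"

S ∈ T[0,3] ⇒ YES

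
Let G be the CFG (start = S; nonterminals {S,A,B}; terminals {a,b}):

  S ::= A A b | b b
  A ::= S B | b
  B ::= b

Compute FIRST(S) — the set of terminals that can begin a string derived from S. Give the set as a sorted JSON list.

Compute FIRST by fixpoint:
pass 1:
  A via A→b: +{b}
  B via B→b: +{b}
  S via S→A A b: +{b}
  S: {b}  A: {b}  B: {b}
pass 2: — fixpoint
  S: {b}  A: {b}  B: {b}

FIRST(S) = ["b"]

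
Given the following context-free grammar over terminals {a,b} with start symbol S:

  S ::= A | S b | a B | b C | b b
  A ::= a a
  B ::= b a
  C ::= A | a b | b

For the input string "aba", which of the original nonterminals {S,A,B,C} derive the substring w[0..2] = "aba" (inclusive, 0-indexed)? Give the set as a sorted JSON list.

CNF form of G:
  S -> S T1 | T0 B | T0 T0 | T1 C | T1 T1
  A -> T0 T0
  B -> T1 T0
  C -> T0 T0 | T0 T1 | b
  T0 -> a
  T1 -> b

Fill CYK table bottom-up (cells [i..j] with 0 ≤ i ≤ j ≤ 2 only):
  T[0,0] 'a' = {T0}  orig:{}
  T[1,1] 'b' = {C,T1}  orig:{C}
  T[2,2] 'a' = {T0}  orig:{}
  T[0,1] 'ab' = {C}
  T[1,2] 'ba' = {B}
  T[0,2] 'aba' = {S}

Original NTs in T[0,2] deriving "aba": ["S"]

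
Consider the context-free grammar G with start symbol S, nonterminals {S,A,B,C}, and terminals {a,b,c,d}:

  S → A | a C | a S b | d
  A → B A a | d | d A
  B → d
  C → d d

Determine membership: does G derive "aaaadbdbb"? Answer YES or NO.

Convert to CNF:
  S -> B X4 | T0 C | T0 X5 | T1 A | d
  A -> B X3 | T1 A | d
  B -> d
  C -> T1 T1
  T0 -> a
  T1 -> d
  T2 -> b
  X3 -> A T0
  X4 -> A T0
  X5 -> S T2

CYK table (by increasing span):
  cell(0,0) a: {T0}  orig:{}
  cell(1,1) a: {T0}  orig:{}
  cell(2,2) a: {T0}  orig:{}
  cell(3,3) a: {T0}  orig:{}
  cell(4,4) d: {A,B,S,T1}  orig:{A,B,S}
  cell(5,5) b: {T2}  orig:{}
  cell(6,6) d: {A,B,S,T1}  orig:{A,B,S}
  cell(7,7) b: {T2}  orig:{}
  cell(8,8) b: {T2}  orig:{}
  cell(0,1) aa: ∅
  cell(1,2) aa: ∅
  cell(2,3) aa: ∅
  cell(3,4) ad: ∅
  cell(4,5) db: {X5}  orig:{}
  cell(5,6) bd: ∅
  cell(6,7) db: {X5}  orig:{}
  cell(7,8) bb: ∅
  cell(0,2) aaa: ∅
  cell(1,3) aaa: ∅
  cell(2,4) aad: ∅
  cell(3,5) adb: {S}
  cell(4,6) dbd: ∅
  cell(5,7) bdb: ∅
  cell(6,8) dbb: ∅
  cell(0,3) aaaa: ∅
  cell(1,4) aaad: ∅
  cell(2,5) aadb: ∅
  cell(3,6) adbd: ∅
  cell(4,7) dbdb: ∅
  cell(5,8) bdbb: ∅
  cell(0,4) aaaad: ∅
  cell(1,5) aaadb: ∅
  cell(2,6) aadbd: ∅
  cell(3,7) adbdb: ∅
  cell(4,8) dbdbb: ∅
  cell(0,5) aaaadb: ∅
  cell(1,6) aaadbd: ∅
  cell(2,7) aadbdb: ∅
  cell(3,8) adbdbb: ∅
  cell(0,6) aaaadbd: ∅
  cell(1,7) aaadbdb: ∅
  cell(2,8) aadbdbb: ∅
  cell(0,7) aaaadbdb: ∅
  cell(1,8) aaadbdbb: ∅
  cell(0,8) aaaadbdbb: ∅

S ∉ T[0,8] ⇒ NO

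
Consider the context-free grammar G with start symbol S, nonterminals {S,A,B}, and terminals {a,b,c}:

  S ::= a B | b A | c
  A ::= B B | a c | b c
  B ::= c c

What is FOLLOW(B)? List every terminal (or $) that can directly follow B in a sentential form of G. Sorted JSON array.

Compute FIRST by fixpoint:
round 1:
  A via A→a c: +{a}
  A via A→b c: +{b}
  B via B→c c: +{c}
  S via S→a B: +{a}
  S via S→b A: +{b}
  S via S→c: +{c}
  FIRST[S]={a,b,c}  FIRST[A]={a,b}  FIRST[B]={c}
round 2:
  A via A→B B: +{c}
  FIRST[S]={a,b,c}  FIRST[A]={a,b,c}  FIRST[B]={c}
round 3: done
  FIRST[S]={a,b,c}  FIRST[A]={a,b,c}  FIRST[B]={c}

Compute FOLLOW by fixpoint:
initialize: $ ∈ FOLLOW(S)
iter 1:
  A→B B: FOLLOW(B) ⊇ FIRST(B) = {c}; new: +{c}
  S→a B: FOLLOW(B) ⊇ FOLLOW(S) ⊇ {$}; new: +{$}
  S→b A: FOLLOW(A) ⊇ FOLLOW(S) ⊇ {$}; new: +{$}
  S: {$}  A: {$}  B: {$,c}
iter 2: done
  S: {$}  A: {$}  B: {$,c}

FOLLOW(B) = ["$", "c"]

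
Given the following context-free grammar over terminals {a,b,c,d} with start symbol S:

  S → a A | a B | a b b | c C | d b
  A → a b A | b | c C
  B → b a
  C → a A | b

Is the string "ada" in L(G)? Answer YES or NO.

Convert to CNF:
  S -> T0 A | T0 B | T0 X5 | T2 C | T3 T1
  A -> T0 X4 | T2 C | b
  B -> T1 T0
  C -> T0 A | b
  T0 -> a
  T1 -> b
  T2 -> c
  T3 -> d
  X4 -> T1 A
  X5 -> T1 T1

CYK table (by increasing span):
  cell(0,0) a: {T0}  orig:{}
  cell(1,1) d: {T3}  orig:{}
  cell(2,2) a: {T0}  orig:{}
  cell(0,1) ad: ∅
  cell(1,2) da: ∅
  cell(0,2) ada: ∅

S ∉ T[0,2] ⇒ NO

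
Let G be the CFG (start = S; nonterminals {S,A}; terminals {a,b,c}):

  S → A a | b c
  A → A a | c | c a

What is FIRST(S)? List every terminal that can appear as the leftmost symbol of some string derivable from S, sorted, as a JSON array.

FIRST iteration:
iter 1:
  A via A→c: +{c}
  S via S→A a: +{c}
  S via S→b c: +{b}
  FIRST[S]={b,c}  FIRST[A]={c}
iter 2: — fixpoint
  FIRST[S]={b,c}  FIRST[A]={c}

FIRST(S) = ["b", "c"]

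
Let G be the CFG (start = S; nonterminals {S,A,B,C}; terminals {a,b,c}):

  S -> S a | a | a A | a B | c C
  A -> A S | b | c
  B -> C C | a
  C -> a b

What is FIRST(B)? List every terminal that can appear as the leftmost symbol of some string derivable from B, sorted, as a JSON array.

FIRST sets, iterate to fixpoint:
iter 1:
  A via A→b: +{b}
  A via A→c: +{c}
  B via B→a: +{a}
  C via C→a b: +{a}
  S via S→a: +{a}
  S via S→c C: +{c}
  S: {a,c}  A: {b,c}  B: {a}  C: {a}
iter 2: (no change)
  S: {a,c}  A: {b,c}  B: {a}  C: {a}

FIRST(B) = ["a"]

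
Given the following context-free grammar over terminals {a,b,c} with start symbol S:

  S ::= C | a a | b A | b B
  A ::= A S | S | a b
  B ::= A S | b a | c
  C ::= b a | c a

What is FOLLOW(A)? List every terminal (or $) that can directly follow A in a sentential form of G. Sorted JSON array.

Compute FIRST by fixpoint:
round 1:
  A via A→a b: +{a}
  B via B→A S: +{a}
  B via B→b a: +{b}
  B via B→c: +{c}
  C via C→b a: +{b}
  C via C→c a: +{c}
  S via S→C: +{b,c}
  S via S→a a: +{a}
  S: {a,b,c}  A: {a}  B: {a,b,c}  C: {b,c}
round 2:
  A via A→S: +{b,c}
  S: {a,b,c}  A: {a,b,c}  B: {a,b,c}  C: {b,c}
round 3: done
  S: {a,b,c}  A: {a,b,c}  B: {a,b,c}  C: {b,c}

FOLLOW iteration:
initialize: $ ∈ FOLLOW(S)
iter 1:
  A→A S: FOLLOW(A) ⊇ FIRST(S) = {a,b,c}; new: +{a,b,c}
  A→A S: FOLLOW(S) ⊇ FOLLOW(A) ⊇ {a,b,c}; new: +{a,b,c}
  S→C: FOLLOW(C) ⊇ FOLLOW(S) ⊇ {$,a,b,c}; new: +{$,a,b,c}
  S→b A: FOLLOW(A) ⊇ FOLLOW(S) ⊇ {$,a,b,c}; new: +{$}
  S→b B: FOLLOW(B) ⊇ FOLLOW(S) ⊇ {$,a,b,c}; new: +{$,a,b,c}
  FOLLOW(S)={$,a,b,c}  FOLLOW(A)={$,a,b,c}  FOLLOW(B)={$,a,b,c}  FOLLOW(C)={$,a,b,c}
iter 2: (no change)
  FOLLOW(S)={$,a,b,c}  FOLLOW(A)={$,a,b,c}  FOLLOW(B)={$,a,b,c}  FOLLOW(C)={$,a,b,c}

FOLLOW(A) = ["$", "a", "b", "c"]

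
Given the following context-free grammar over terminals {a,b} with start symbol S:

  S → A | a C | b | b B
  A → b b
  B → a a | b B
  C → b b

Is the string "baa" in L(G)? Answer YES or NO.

Convert to CNF:
  S -> T0 B | T0 T0 | T1 C | b
  A -> T0 T0
  B -> T0 B | T1 T1
  C -> T0 T0
  T0 -> b
  T1 -> a

CYK table (by increasing span):
  T[0,0] 'b' = {S,T0}  orig:{S}
  T[1,1] 'a' = {T1}  orig:{}
  T[2,2] 'a' = {T1}  orig:{}
  T[0,1] 'ba' = ∅
  T[1,2] 'aa' = {B}
  T[0,2] 'baa' = {B,S}

S ∈ T[0,2] ⇒ YES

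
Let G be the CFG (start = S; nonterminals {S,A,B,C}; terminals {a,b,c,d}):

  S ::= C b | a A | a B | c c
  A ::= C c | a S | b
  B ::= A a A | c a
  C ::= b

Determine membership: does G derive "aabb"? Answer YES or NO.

CNF form of G:
  S -> C T2 | T0 T0 | T1 A | T1 B
  A -> C T0 | T1 S | b
  B -> A X3 | T0 T1
  C -> b
  T0 -> c
  T1 -> a
  T2 -> b
  X3 -> T1 A

CYK fill:
  cell(0,0) a: {T1}  orig:{}
  cell(1,1) a: {T1}  orig:{}
  cell(2,2) b: {A,C,T2}  orig:{A,C}
  cell(3,3) b: {A,C,T2}  orig:{A,C}
  cell(0,1) aa: ∅
  cell(1,2) ab: {S,X3}  orig:{S}
  cell(2,3) bb: {S}
  cell(0,2) aab: {A}
  cell(1,3) abb: {A}
  cell(0,3) aabb: {S,X3}  orig:{S}

S ∈ T[0,3] ⇒ YES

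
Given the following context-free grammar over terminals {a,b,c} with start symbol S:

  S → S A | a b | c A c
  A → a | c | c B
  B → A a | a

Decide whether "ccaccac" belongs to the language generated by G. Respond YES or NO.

Convert to CNF:
  S -> S A | T0 X3 | T1 T2
  A -> T0 B | a | c
  B -> A T1 | a
  T0 -> c
  T1 -> a
  T2 -> b
  X3 -> A T0

Fill CYK table bottom-up:
  cell(0,0) c: {A,T0}  orig:{A}
  cell(1,1) c: {A,T0}  orig:{A}
  cell(2,2) a: {A,B,T1}  orig:{A,B}
  cell(3,3) c: {A,T0}  orig:{A}
  cell(4,4) c: {A,T0}  orig:{A}
  cell(5,5) a: {A,B,T1}  orig:{A,B}
  cell(6,6) c: {A,T0}  orig:{A}
  cell(0,1) cc: {X3}  orig:{}
  cell(1,2) ca: {A,B}
  cell(2,3) ac: {X3}  orig:{}
  cell(3,4) cc: {X3}  orig:{}
  cell(4,5) ca: {A,B}
  cell(5,6) ac: {X3}  orig:{}
  cell(0,2) cca: {A}
  cell(1,3) cac: {S,X3}  orig:{S}
  cell(2,4) acc: ∅
  cell(3,5) cca: {A}
  cell(4,6) cac: {S,X3}  orig:{S}
  cell(0,3) ccac: {S,X3}  orig:{S}
  cell(1,4) cacc: {S}
  cell(2,5) acca: ∅
  cell(3,6) ccac: {S,X3}  orig:{S}
  cell(0,4) ccacc: {S}
  cell(1,5) cacca: {S}
  cell(2,6) accac: ∅
  cell(0,5) ccacca: {S}
  cell(1,6) caccac: {S}
  cell(0,6) ccaccac: {S}

S ∈ T[0,6] ⇒ YES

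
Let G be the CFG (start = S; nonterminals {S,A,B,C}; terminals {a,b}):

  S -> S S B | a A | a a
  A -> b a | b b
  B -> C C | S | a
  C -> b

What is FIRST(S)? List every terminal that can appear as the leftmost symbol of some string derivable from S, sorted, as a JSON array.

FIRST sets, iterate to fixpoint:
pass 1:
  A via A→b a: +{b}
  B via B→a: +{a}
  C via C→b: +{b}
  S via S→a A: +{a}
  FIRST[S]={a}  FIRST[A]={b}  FIRST[B]={a}  FIRST[C]={b}
pass 2:
  B via B→C C: +{b}
  FIRST[S]={a}  FIRST[A]={b}  FIRST[B]={a,b}  FIRST[C]={b}
pass 3: — fixpoint
  FIRST[S]={a}  FIRST[A]={b}  FIRST[B]={a,b}  FIRST[C]={b}

FIRST(S) = ["a"]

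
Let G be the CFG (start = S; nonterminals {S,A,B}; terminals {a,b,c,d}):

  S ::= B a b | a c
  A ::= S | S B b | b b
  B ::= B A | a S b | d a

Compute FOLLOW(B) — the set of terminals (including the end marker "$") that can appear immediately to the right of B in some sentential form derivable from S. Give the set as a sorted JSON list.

FIRST iteration:
round 1:
  A via A→b b: +{b}
  B via B→a S b: +{a}
  B via B→d a: +{d}
  S via S→B a b: +{a,d}
  S: {a,d}  A: {b}  B: {a,d}
round 2:
  A via A→S: +{a,d}
  S: {a,d}  A: {a,b,d}  B: {a,d}
round 3: (no change)
  S: {a,d}  A: {a,b,d}  B: {a,d}

Compute FOLLOW by fixpoint:
initialize: $ ∈ FOLLOW(S)
pass 1:
  A→S B b: FOLLOW(S) ⊇ FIRST(B) = {a,d}; new: +{a,d}
  A→S B b: FOLLOW(B) ⊇ FIRST(b) = {b}; new: +{b}
  B→B A: FOLLOW(B) ⊇ FIRST(A) = {a,b,d}; new: +{a,d}
  B→B A: FOLLOW(A) ⊇ FOLLOW(B) ⊇ {a,b,d}; new: +{a,b,d}
  B→a S b: FOLLOW(S) ⊇ FIRST(b) = {b}; new: +{b}
  S: {$,a,b,d}  A: {a,b,d}  B: {a,b,d}
pass 2: done
  S: {$,a,b,d}  A: {a,b,d}  B: {a,b,d}

FOLLOW(B) = ["a", "b", "d"]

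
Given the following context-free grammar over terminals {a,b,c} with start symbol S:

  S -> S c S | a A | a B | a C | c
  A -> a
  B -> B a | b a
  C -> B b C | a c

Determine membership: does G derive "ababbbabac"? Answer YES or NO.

Convert to CNF:
  S -> S X4 | T0 A | T0 B | T0 C | c
  A -> a
  B -> B T0 | T1 T0
  C -> B X3 | T0 T2
  T0 -> a
  T1 -> b
  T2 -> c
  X3 -> T1 C
  X4 -> T2 S

CYK table (by increasing span):
  [0..0]={A,T0}  "a"  orig:{A}
  [1..1]={T1}  "b"  orig:{}
  [2..2]={A,T0}  "a"  orig:{A}
  [3..3]={T1}  "b"  orig:{}
  [4..4]={T1}  "b"  orig:{}
  [5..5]={T1}  "b"  orig:{}
  [6..6]={A,T0}  "a"  orig:{A}
  [7..7]={T1}  "b"  orig:{}
  [8..8]={A,T0}  "a"  orig:{A}
  [9..9]={S,T2}  "c"  orig:{S}
  [0..1]=∅  "ab"
  [1..2]={B}  "ba"
  [2..3]=∅  "ab"
  [3..4]=∅  "bb"
  [4..5]=∅  "bb"
  [5..6]={B}  "ba"
  [6..7]=∅  "ab"
  [7..8]={B}  "ba"
  [8..9]={C}  "ac"
  [0..2]={S}  "aba"
  [1..3]=∅  "bab"
  [2..4]=∅  "abb"
  [3..5]=∅  "bbb"
  [4..6]=∅  "bba"
  [5..7]=∅  "bab"
  [6..8]={S}  "aba"
  [7..9]={X3}  "bac"  orig:{}
  [0..3]=∅  "abab"
  [1..4]=∅  "babb"
  [2..5]=∅  "abbb"
  [3..6]=∅  "bbba"
  [4..7]=∅  "bbab"
  [5..8]=∅  "baba"
  [6..9]=∅  "abac"
  [0..4]=∅  "ababb"
  [1..5]=∅  "babbb"
  [2..6]=∅  "abbba"
  [3..7]=∅  "bbbab"
  [4..8]=∅  "bbaba"
  [5..9]={C}  "babac"
  [0..5]=∅  "ababbb"
  [1..6]=∅  "babbba"
  [2..7]=∅  "abbbab"
  [3..8]=∅  "bbbaba"
  [4..9]={X3}  "bbabac"  orig:{}
  [0..6]=∅  "ababbba"
  [1..7]=∅  "babbbab"
  [2..8]=∅  "abbbaba"
  [3..9]=∅  "bbbabac"
  [0..7]=∅  "ababbbab"
  [1..8]=∅  "babbbaba"
  [2..9]=∅  "abbbabac"
  [0..8]=∅  "ababbbaba"
  [1..9]=∅  "babbbabac"
  [0..9]=∅  "ababbbabac"

S ∉ T[0,9] ⇒ NO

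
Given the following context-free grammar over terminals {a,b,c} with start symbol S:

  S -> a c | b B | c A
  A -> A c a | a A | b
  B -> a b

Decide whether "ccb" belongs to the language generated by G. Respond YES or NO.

Convert to CNF:
  S -> T0 A | T1 T0 | T2 B
  A -> A X3 | T1 A | b
  B -> T1 T2
  T0 -> c
  T1 -> a
  T2 -> b
  X3 -> T0 T1

Fill CYK table bottom-up:
  T[0,0] 'c' = {T0}  orig:{}
  T[1,1] 'c' = {T0}  orig:{}
  T[2,2] 'b' = {A,T2}  orig:{A}
  T[0,1] 'cc' = ∅
  T[1,2] 'cb' = {S}
  T[0,2] 'ccb' = ∅

S ∉ T[0,2] ⇒ NO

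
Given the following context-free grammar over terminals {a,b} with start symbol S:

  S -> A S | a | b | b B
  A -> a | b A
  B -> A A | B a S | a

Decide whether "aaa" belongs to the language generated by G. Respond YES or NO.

CNF form of G:
  S -> A S | T0 B | a | b
  A -> T0 A | a
  B -> A A | B X2 | a
  T0 -> b
  T1 -> a
  X2 -> T1 S

CYK table (by increasing span):
  T[0,0] 'a' = {A,B,S,T1}  orig:{A,B,S}
  T[1,1] 'a' = {A,B,S,T1}  orig:{A,B,S}
  T[2,2] 'a' = {A,B,S,T1}  orig:{A,B,S}
  T[0,1] 'aa' = {B,S,X2}  orig:{B,S}
  T[1,2] 'aa' = {B,S,X2}  orig:{B,S}
  T[0,2] 'aaa' = {B,S,X2}  orig:{B,S}

S ∈ T[0,2] ⇒ YES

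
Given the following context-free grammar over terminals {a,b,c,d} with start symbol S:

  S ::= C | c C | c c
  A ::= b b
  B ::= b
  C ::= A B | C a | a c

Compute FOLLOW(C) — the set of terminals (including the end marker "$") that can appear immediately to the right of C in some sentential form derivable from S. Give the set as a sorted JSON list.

FIRST iteration:
[1]
  A via A→b b: +{b}
  B via B→b: +{b}
  C via C→A B: +{b}
  C via C→a c: +{a}
  S via S→C: +{a,b}
  S via S→c C: +{c}
  S: {a,b,c}  A: {b}  B: {b}  C: {a,b}
[2] (no change)
  S: {a,b,c}  A: {b}  B: {b}  C: {a,b}

Compute FOLLOW by fixpoint:
FOLLOW(S) := {$}
pass 1:
  C→A B: FOLLOW(A) ⊇ FIRST(B) = {b}; new: +{b}
  C→C a: FOLLOW(C) ⊇ FIRST(a) = {a}; new: +{a}
  S→C: FOLLOW(C) ⊇ FOLLOW(S) ⊇ {$}; new: +{$}
  FOLLOW[S]={$}  FOLLOW[A]={b}  FOLLOW[B]={}  FOLLOW[C]={$,a}
pass 2:
  C→A B: FOLLOW(B) ⊇ FOLLOW(C) ⊇ {$,a}; new: +{$,a}
  FOLLOW[S]={$}  FOLLOW[A]={b}  FOLLOW[B]={$,a}  FOLLOW[C]={$,a}
pass 3: (stable)
  FOLLOW[S]={$}  FOLLOW[A]={b}  FOLLOW[B]={$,a}  FOLLOW[C]={$,a}

FOLLOW(C) = ["$", "a"]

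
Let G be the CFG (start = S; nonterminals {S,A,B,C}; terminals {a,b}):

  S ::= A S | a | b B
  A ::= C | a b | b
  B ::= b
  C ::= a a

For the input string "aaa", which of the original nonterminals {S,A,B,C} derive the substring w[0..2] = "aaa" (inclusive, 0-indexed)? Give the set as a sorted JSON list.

Convert to CNF:
  S -> A S | T1 B | a
  A -> T0 T0 | T0 T1 | b
  B -> b
  C -> T0 T0
  T0 -> a
  T1 -> b

Fill CYK table bottom-up (cells [i..j] with 0 ≤ i ≤ j ≤ 2 only):
  [0..0]={S,T0}  "a"  orig:{S}
  [1..1]={S,T0}  "a"  orig:{S}
  [2..2]={S,T0}  "a"  orig:{S}
  [0..1]={A,C}  "aa"
  [1..2]={A,C}  "aa"
  [0..2]={S}  "aaa"

Original NTs in T[0,2] deriving "aaa": ["S"]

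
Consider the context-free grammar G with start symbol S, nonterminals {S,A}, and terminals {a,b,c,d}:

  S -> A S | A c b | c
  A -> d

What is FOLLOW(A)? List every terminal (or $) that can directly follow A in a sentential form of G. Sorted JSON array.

FIRST iteration:
iter 1:
  A via A→d: +{d}
  S via S→A S: +{d}
  S via S→c: +{c}
  S: {c,d}  A: {d}
iter 2: (stable)
  S: {c,d}  A: {d}

FOLLOW iteration:
initialize: $ ∈ FOLLOW(S)
round 1:
  S→A S: FOLLOW(A) ⊇ FIRST(S) = {c,d}; new: +{c,d}
  FOLLOW(S)={$}  FOLLOW(A)={c,d}
round 2: done
  FOLLOW(S)={$}  FOLLOW(A)={c,d}

FOLLOW(A) = ["c", "d"]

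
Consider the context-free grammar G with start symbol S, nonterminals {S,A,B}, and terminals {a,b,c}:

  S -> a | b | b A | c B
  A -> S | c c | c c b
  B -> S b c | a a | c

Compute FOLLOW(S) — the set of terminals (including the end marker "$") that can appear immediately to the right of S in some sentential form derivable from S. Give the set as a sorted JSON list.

FIRST iteration:
round 1:
  A via A→c c: +{c}
  B via B→a a: +{a}
  B via B→c: +{c}
  S via S→a: +{a}
  S via S→b: +{b}
  S via S→c B: +{c}
  FIRST(S)={a,b,c}  FIRST(A)={c}  FIRST(B)={a,c}
round 2:
  A via A→S: +{a,b}
  B via B→S b c: +{b}
  FIRST(S)={a,b,c}  FIRST(A)={a,b,c}  FIRST(B)={a,b,c}
round 3: (stable)
  FIRST(S)={a,b,c}  FIRST(A)={a,b,c}  FIRST(B)={a,b,c}

Compute FOLLOW by fixpoint:
initialize: $ ∈ FOLLOW(S)
pass 1:
  B→S b c: FOLLOW(S) ⊇ FIRST(b) = {b}; new: +{b}
  S→b A: FOLLOW(A) ⊇ FOLLOW(S) ⊇ {$,b}; new: +{$,b}
  S→c B: FOLLOW(B) ⊇ FOLLOW(S) ⊇ {$,b}; new: +{$,b}
  FOLLOW[S]={$,b}  FOLLOW[A]={$,b}  FOLLOW[B]={$,b}
pass 2: (no change)
  FOLLOW[S]={$,b}  FOLLOW[A]={$,b}  FOLLOW[B]={$,b}

FOLLOW(S) = ["$", "b"]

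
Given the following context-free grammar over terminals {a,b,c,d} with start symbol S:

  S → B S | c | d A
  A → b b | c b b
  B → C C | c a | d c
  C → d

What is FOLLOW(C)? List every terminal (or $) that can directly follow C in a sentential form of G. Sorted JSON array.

Compute FIRST by fixpoint:
pass 1:
  A via A→b b: +{b}
  A via A→c b b: +{c}
  B via B→c a: +{c}
  B via B→d c: +{d}
  C via C→d: +{d}
  S via S→B S: +{c,d}
  FIRST(S)={c,d}  FIRST(A)={b,c}  FIRST(B)={c,d}  FIRST(C)={d}
pass 2: — fixpoint
  FIRST(S)={c,d}  FIRST(A)={b,c}  FIRST(B)={c,d}  FIRST(C)={d}

FOLLOW sets:
initialize: $ ∈ FOLLOW(S)
iter 1:
  B→C C: FOLLOW(C) ⊇ FIRST(C) = {d}; new: +{d}
  S→B S: FOLLOW(B) ⊇ FIRST(S) = {c,d}; new: +{c,d}
  S→d A: FOLLOW(A) ⊇ FOLLOW(S) ⊇ {$}; new: +{$}
  S: {$}  A: {$}  B: {c,d}  C: {d}
iter 2:
  B→C C: FOLLOW(C) ⊇ FOLLOW(B) ⊇ {c,d}; new: +{c}
  S: {$}  A: {$}  B: {c,d}  C: {c,d}
iter 3: (no change)
  S: {$}  A: {$}  B: {c,d}  C: {c,d}

FOLLOW(C) = ["c", "d"]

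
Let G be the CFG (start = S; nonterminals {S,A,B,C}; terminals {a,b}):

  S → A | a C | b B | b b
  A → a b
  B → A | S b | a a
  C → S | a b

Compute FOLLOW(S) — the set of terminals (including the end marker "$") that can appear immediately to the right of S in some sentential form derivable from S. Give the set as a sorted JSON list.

FIRST iteration:
iter 1:
  A via A→a b: +{a}
  B via B→A: +{a}
  C via C→a b: +{a}
  S via S→A: +{a}
  S via S→b B: +{b}
  FIRST(S)={a,b}  FIRST(A)={a}  FIRST(B)={a}  FIRST(C)={a}
iter 2:
  B via B→S b: +{b}
  C via C→S: +{b}
  FIRST(S)={a,b}  FIRST(A)={a}  FIRST(B)={a,b}  FIRST(C)={a,b}
iter 3: — fixpoint
  FIRST(S)={a,b}  FIRST(A)={a}  FIRST(B)={a,b}  FIRST(C)={a,b}

FOLLOW sets:
FOLLOW(S) := {$}
iter 1:
  B→S b: FOLLOW(S) ⊇ FIRST(b) = {b}; new: +{b}
  S→A: FOLLOW(A) ⊇ FOLLOW(S) ⊇ {$,b}; new: +{$,b}
  S→a C: FOLLOW(C) ⊇ FOLLOW(S) ⊇ {$,b}; new: +{$,b}
  S→b B: FOLLOW(B) ⊇ FOLLOW(S) ⊇ {$,b}; new: +{$,b}
  FOLLOW[S]={$,b}  FOLLOW[A]={$,b}  FOLLOW[B]={$,b}  FOLLOW[C]={$,b}
iter 2: — fixpoint
  FOLLOW[S]={$,b}  FOLLOW[A]={$,b}  FOLLOW[B]={$,b}  FOLLOW[C]={$,b}

FOLLOW(S) = ["$", "b"]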